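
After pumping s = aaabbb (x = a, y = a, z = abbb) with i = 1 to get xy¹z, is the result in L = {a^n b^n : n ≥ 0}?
Yes

xy¹z = a · a · abbb = aaabbb.
aaabbb = a^3 b^3 has equal counts (3 = 3), so it is in L.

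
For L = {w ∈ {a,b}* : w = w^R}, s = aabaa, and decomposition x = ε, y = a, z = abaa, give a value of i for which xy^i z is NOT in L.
i = 0

xy⁰z = ε · ε · abaa = abaa; abaa reversed is aaba ≠ abaa, so it is not a palindrome and is not in L.
(Other choices also work, e.g. i = 2, 3; only i = 1 is guaranteed to stay in L since xy¹z = s.)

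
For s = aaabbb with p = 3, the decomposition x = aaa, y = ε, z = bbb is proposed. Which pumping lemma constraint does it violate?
Violated: |y| > 0

The decomposition x = aaa, y = ε, z = bbb for s = aaabbb with p = 3
violates the constraint: |y| > 0

|y| = 0, but the pumping lemma requires |y| > 0 (y must be non-empty).

Pumping lemma constraints:
1. xyz = s (decomposition is valid)
2. |xy| ≤ p
3. |y| > 0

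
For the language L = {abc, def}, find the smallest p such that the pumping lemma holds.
p = 4

For a finite language L, the pumping lemma holds vacuously if p > max|s| for s ∈ L.

The longest string in L = {abc, def} has length 3.
If p = 4, then no string s ∈ L has |s| ≥ p, so the condition is vacuously true.

The minimum pumping length is p = 4.

Why no smaller p works: for any p ≤ 3, the longest string s ∈ L has |s| = 3 ≥ p, so it would
have to be pumpable; but pumping up (i = 2, 3, ...) produces ever longer strings, which cannot all lie in the
finite language L. So the pumping property fails for every p ≤ 3.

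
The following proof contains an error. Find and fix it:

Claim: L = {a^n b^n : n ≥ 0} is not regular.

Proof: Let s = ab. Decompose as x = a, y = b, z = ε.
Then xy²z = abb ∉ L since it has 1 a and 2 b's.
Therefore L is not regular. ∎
Error: The string s = ab might be shorter than the pumping length p.

Correction: Choose s = a^p b^p to ensure |s| ≥ p. Also, the decomposition is wrong: with |xy| ≤ p, y cannot include b's when s starts with p a's.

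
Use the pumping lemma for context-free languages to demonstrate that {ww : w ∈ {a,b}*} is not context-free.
Assume for contradiction that L is context-free, and let p ≥ 1 be the pumping length given by the pumping lemma for CFLs.
Choose s = a^p b^p a^p b^p. Then s ∈ L (take w = a^p b^p) and |s| = 4p ≥ p.
By the CFL pumping lemma, s = uvxyz for some u, v, x, y, z with |vxy| ≤ p, |vy| ≥ 1, and uv^i xy^i z ∈ L for every i ≥ 0.

Write s as four blocks A₁ B₁ A₂ B₂ with A₁ = A₂ = a^p and B₁ = B₂ = b^p. Since |vxy| ≤ p, the window vxy lies inside at most two adjacent blocks. Take i = 0 and let t = uxz, so |t| = 4p − |vy| with 1 ≤ |vy| ≤ p. If |t| is odd, t ∉ L immediately, so assume |vy| is even (hence |vy| ≥ 2) and |t|/2 = 2p − |vy|/2, which satisfies p ≤ |t|/2 ≤ 2p − 1.

Case 1 (vxy inside A₁B₁): t = a^(p−j) b^(p−l) a^p b^p with j + l = |vy|. The second half of t has length < 2p, so it is a suffix of the trailing a^p b^p and ends in b; the first half is a^(p−j) b^(p−l) a^((j+l)/2), which ends in a because (j+l)/2 ≥ 1. The halves differ, so t ∉ L.

Case 2 (vxy inside B₁A₂, straddling the middle): t = a^p b^(p−j) a^(p−l) b^p with j + l = |vy|. If t = ww, then w is a prefix of t of length ≥ p, so w begins with a^p; and w is a suffix of t of length ≥ p, so w ends with b^p. That forces |w| ≥ 2p, contradicting |w| = |t|/2 ≤ 2p − 1. So t ∉ L.

Case 3 (vxy inside A₂B₂): t = a^p b^p a^(p−j) b^(p−l) with j + l = |vy|. The first half of t is a prefix of a^p b^p, so it begins with a; the second half is b^((j+l)/2) a^(p−j) b^(p−l), which begins with b. The halves differ, so t ∉ L.

In every case uv⁰xy⁰z = uxz ∉ L.

This contradicts the CFL pumping lemma, which requires uv^i xy^i z ∈ L for all i ≥ 0.
Hence L = {ww : w ∈ {a,b}*} is not context-free. ∎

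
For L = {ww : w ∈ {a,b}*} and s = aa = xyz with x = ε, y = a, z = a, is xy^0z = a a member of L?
No

xy⁰z = ε · ε · a = a.
a has odd length 1, so it cannot be written as ww and is not in L.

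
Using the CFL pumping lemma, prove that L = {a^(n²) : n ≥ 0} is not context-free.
Assume for contradiction that L is context-free, and let p ≥ 1 be the pumping length given by the pumping lemma for CFLs.
Choose s = a^(p²). Then s ∈ L and |s| = p² ≥ p.
By the CFL pumping lemma, s = uvxyz for some u, v, x, y, z with |vxy| ≤ p, |vy| ≥ 1, and uv^i xy^i z ∈ L for every i ≥ 0.
All symbols are a's, so only lengths matter: let k = |vy|, with 1 ≤ k ≤ |vxy| ≤ p.

Take i = 2: |uv²xy²z| = p² + k, and p² < p² + k ≤ p² + p < (p + 1)².
So the length lies strictly between consecutive squares and is not a perfect square; uv²xy²z ∉ L.

This contradicts the CFL pumping lemma, which requires uv^i xy^i z ∈ L for all i ≥ 0.
Hence L = {a^(n²) : n ≥ 0} is not context-free. ∎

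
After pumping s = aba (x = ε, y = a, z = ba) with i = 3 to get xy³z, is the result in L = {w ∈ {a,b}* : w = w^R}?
No

xy³z = ε · aaa · ba = aaaba.
aaaba reversed is abaaa ≠ aaaba, so it is not a palindrome and is not in L.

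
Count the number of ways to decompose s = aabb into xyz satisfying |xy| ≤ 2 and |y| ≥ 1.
3

For s = 'aabb' with pumping length p = 2:

Constraints: |xy| ≤ 2, |y| > 0

Valid decompositions (|xy| ≤ p, |y| ≥ 1):
  • x='', y='a', z='abb'
  • x='a', y='a', z='bb'
  • x='', y='aa', z='bb'

Total count: 3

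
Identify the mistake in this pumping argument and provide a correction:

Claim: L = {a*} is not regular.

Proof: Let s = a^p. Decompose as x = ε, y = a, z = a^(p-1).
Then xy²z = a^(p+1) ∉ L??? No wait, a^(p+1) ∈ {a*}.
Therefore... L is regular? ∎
Error: The proof attempts to show a*  is not regular, but a* IS regular!

Correction: a* is a regular language (recognized by a simple DFA with one accepting state and self-loop on 'a'). The pumping lemma can only prove non-regularity, not regularity. For regular languages, pumping always works.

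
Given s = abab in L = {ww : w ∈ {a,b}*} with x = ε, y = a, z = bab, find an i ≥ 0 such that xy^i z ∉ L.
i = 2

xy²z = ε · aa · bab = aabab; aabab has odd length 5, so it cannot be written as ww and is not in L.
(Other choices also work, e.g. i = 0, 3; only i = 1 is guaranteed to stay in L since xy¹z = s.)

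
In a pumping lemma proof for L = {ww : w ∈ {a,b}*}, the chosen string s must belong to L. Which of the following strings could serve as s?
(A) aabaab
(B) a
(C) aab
(A) aabaab

The pumping lemma is applied to a string s that lies in L, so first check membership of each option:
- (A) aabaab splits into halves aab · aab, which are equal, so it is in L (w = aab) ✓
- (B) a has odd length 1, so it cannot be written as ww and is not in L ✗
- (C) aab has odd length 3, so it cannot be written as ww and is not in L ✗

Only (A) aabaab is in L, so it is the only candidate that could play the role of s.
(In a complete proof one picks s in terms of the pumping length p so that |s| ≥ p is guaranteed; a fixed string like aabaab illustrates the shape of such an s.)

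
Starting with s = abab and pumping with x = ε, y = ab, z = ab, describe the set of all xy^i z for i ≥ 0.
{xy^i z : i ≥ 0} = {(ab)^(i+1) : i ≥ 0} = {ab, abab, ababab, ...}

With x = ε, y = ab, z = ab: Pumping 'ab' gives strings of alternating a's and b's.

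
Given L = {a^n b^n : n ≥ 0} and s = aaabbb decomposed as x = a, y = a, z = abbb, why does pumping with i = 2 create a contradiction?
xy²z = aaaabbb ∉ L

Pumping with i = 2 replaces y = a by y² = aa:
- Original: s = xyz = aaabbb; aaabbb = a^3 b^3 has equal counts (3 = 3), so it is in L
- Pumped: xy²z = a · aa · abbb = aaaabbb
- aaaabbb has 4 a's and 3 b's; 4 ≠ 3, so it is not in L

The pumping lemma would require xy²z ∈ L, so this decomposition yields a contradiction.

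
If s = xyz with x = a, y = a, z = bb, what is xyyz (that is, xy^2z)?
aaabb

Given x = 'a', y = 'a', z = 'bb' and i = 2:

xy^2z = x + y·y·...·y (2 times) + z
       = 'a' + 'a'^2 + 'bb'
       = 'a' + 'aa' + 'bb'
       = 'aaabb'

The pumped string is 'aaabb' with length 5.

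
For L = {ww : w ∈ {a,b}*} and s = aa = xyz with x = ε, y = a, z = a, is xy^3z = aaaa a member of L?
Yes

xy³z = ε · aaa · a = aaaa.
aaaa splits into halves aa · aa, which are equal, so it is in L (w = aa).
(A single pumped string landing in L is not a contradiction by itself; a non-regularity proof needs some i for which xy^i z ∉ L, for every admissible decomposition.)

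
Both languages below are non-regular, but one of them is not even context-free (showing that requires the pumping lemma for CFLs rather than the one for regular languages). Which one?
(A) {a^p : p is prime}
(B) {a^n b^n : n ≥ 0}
(A) {a^p : p is prime}

(A) {a^p : p is prime} requires the CFL pumping lemma.

- {a^n b^n : n ≥ 0} is context-free (but not regular)
  • Can be shown non-regular with the regular pumping lemma
  • After pumping, the number of a's and b's become unequal

- {a^p : p is prime} is NOT context-free
  • Requires the CFL pumping lemma to prove
  • The CFL pumping lemma also fails because prime gaps are unbounded

The CFL pumping lemma is "stronger" in that it can prove non-membership
in the larger class of context-free languages.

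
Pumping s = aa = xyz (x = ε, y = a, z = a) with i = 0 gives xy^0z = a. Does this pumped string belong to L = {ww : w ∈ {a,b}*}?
No

xy⁰z = ε · ε · a = a.
a has odd length 1, so it cannot be written as ww and is not in L.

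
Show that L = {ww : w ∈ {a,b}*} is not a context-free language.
Assume for contradiction that L is context-free, and let p ≥ 1 be the pumping length given by the pumping lemma for CFLs.
Choose s = a^p b^p a^p b^p. Then s ∈ L (take w = a^p b^p) and |s| = 4p ≥ p.
By the CFL pumping lemma, s = uvxyz for some u, v, x, y, z with |vxy| ≤ p, |vy| ≥ 1, and uv^i xy^i z ∈ L for every i ≥ 0.

Write s as four blocks A₁ B₁ A₂ B₂ with A₁ = A₂ = a^p and B₁ = B₂ = b^p. Since |vxy| ≤ p, the window vxy lies inside at most two adjacent blocks. Take i = 0 and let t = uxz, so |t| = 4p − |vy| with 1 ≤ |vy| ≤ p. If |t| is odd, t ∉ L immediately, so assume |vy| is even (hence |vy| ≥ 2) and |t|/2 = 2p − |vy|/2, which satisfies p ≤ |t|/2 ≤ 2p − 1.

Case 1 (vxy inside A₁B₁): t = a^(p−j) b^(p−l) a^p b^p with j + l = |vy|. The second half of t has length < 2p, so it is a suffix of the trailing a^p b^p and ends in b; the first half is a^(p−j) b^(p−l) a^((j+l)/2), which ends in a because (j+l)/2 ≥ 1. The halves differ, so t ∉ L.

Case 2 (vxy inside B₁A₂, straddling the middle): t = a^p b^(p−j) a^(p−l) b^p with j + l = |vy|. If t = ww, then w is a prefix of t of length ≥ p, so w begins with a^p; and w is a suffix of t of length ≥ p, so w ends with b^p. That forces |w| ≥ 2p, contradicting |w| = |t|/2 ≤ 2p − 1. So t ∉ L.

Case 3 (vxy inside A₂B₂): t = a^p b^p a^(p−j) b^(p−l) with j + l = |vy|. The first half of t is a prefix of a^p b^p, so it begins with a; the second half is b^((j+l)/2) a^(p−j) b^(p−l), which begins with b. The halves differ, so t ∉ L.

In every case uv⁰xy⁰z = uxz ∉ L.

This contradicts the CFL pumping lemma, which requires uv^i xy^i z ∈ L for all i ≥ 0.
Hence L = {ww : w ∈ {a,b}*} is not context-free. ∎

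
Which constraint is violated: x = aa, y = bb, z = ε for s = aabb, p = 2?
Violated: |xy| ≤ p

The decomposition x = aa, y = bb, z = ε for s = aabb with p = 2
violates the constraint: |xy| ≤ p

|xy| = |aabb| = 4 > 2 = p. The decomposition puts too many characters in xy.

Pumping lemma constraints:
1. xyz = s (decomposition is valid)
2. |xy| ≤ p
3. |y| > 0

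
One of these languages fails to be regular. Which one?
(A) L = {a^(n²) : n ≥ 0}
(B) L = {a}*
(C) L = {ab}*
(A) {a^(n²) : n ≥ 0}

(A) L = {a^(n²) : n ≥ 0} is NOT regular.

The pumping lemma can be used to prove this:
After pumping, length is no longer a perfect square

The other languages are regular because they can be recognized by finite automata.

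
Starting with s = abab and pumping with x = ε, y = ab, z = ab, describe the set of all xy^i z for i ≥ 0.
{xy^i z : i ≥ 0} = {(ab)^(i+1) : i ≥ 0} = {ab, abab, ababab, ...}

With x = ε, y = ab, z = ab: Pumping 'ab' gives strings of alternating a's and b's.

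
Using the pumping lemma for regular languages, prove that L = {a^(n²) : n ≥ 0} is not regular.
Assume for contradiction that L is regular, and let p ≥ 1 be the pumping length given by the pumping lemma.
Choose s = a^(p²). Then s ∈ L and |s| = p² ≥ p.
By the pumping lemma, s = xyz for some x, y, z with |xy| ≤ p, |y| ≥ 1, and xy^i z ∈ L for every i ≥ 0.
Here y = a^k for some k with 1 ≤ k ≤ |xy| ≤ p.

Take i = 2: |xy²z| = p² + k.
Now p² < p² + k ≤ p² + p < p² + 2p + 1 = (p + 1)².
So |xy²z| lies strictly between the consecutive squares p² and (p + 1)², hence is not a perfect square, and xy²z ∉ L.

This contradicts the pumping lemma, which requires xy^i z ∈ L for all i ≥ 0.
Hence L = {a^(n²) : n ≥ 0} is not regular. ∎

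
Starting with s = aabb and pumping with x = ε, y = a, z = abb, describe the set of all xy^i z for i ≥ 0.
{xy^i z : i ≥ 0} = {a^(i+1) b^2 : i ≥ 0} = {abb, aabb, aaabb, ...}

With x = ε, y = a, z = abb: Starting with aabb and pumping the first 'a' (z = abb keeps the second 'a'), we get strings with i+1 a's followed by 2 b's for i = 0, 1, 2, ...; note bb is not produced because z always contributes one a.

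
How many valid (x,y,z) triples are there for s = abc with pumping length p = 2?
3

For s = 'abc' with pumping length p = 2:

Constraints: |xy| ≤ 2, |y| > 0

Valid decompositions (|xy| ≤ p, |y| ≥ 1):
  • x='', y='a', z='bc'
  • x='a', y='b', z='c'
  • x='', y='ab', z='c'

Total count: 3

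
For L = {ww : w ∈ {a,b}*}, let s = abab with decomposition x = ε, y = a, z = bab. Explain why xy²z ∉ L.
xy²z = aabab ∉ L

Pumping with i = 2 replaces y = a by y² = aa:
- Original: s = xyz = abab; abab splits into halves ab · ab, which are equal, so it is in L (w = ab)
- Pumped: xy²z = ε · aa · bab = aabab
- aabab has odd length 5, so it cannot be written as ww and is not in L

The pumping lemma would require xy²z ∈ L, so this decomposition yields a contradiction.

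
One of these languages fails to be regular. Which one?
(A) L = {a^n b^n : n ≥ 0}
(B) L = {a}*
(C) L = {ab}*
(A) {a^n b^n : n ≥ 0}

(A) L = {a^n b^n : n ≥ 0} is NOT regular.

The pumping lemma can be used to prove this:
After pumping, the number of a's and b's become unequal

The other languages are regular because they can be recognized by finite automata.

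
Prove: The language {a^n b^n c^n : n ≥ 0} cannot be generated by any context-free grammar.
Assume for contradiction that L is context-free, and let p ≥ 1 be the pumping length given by the pumping lemma for CFLs.
Choose s = a^p b^p c^p. Then s ∈ L and |s| = 3p ≥ p.
By the CFL pumping lemma, s = uvxyz for some u, v, x, y, z with |vxy| ≤ p, |vy| ≥ 1, and uv^i xy^i z ∈ L for every i ≥ 0.

Because |vxy| ≤ p, the window vxy cannot contain both an a and a c: any substring of s containing both must include the entire block b^p plus at least one a and one c, so it has length ≥ p + 2 > p.
Hence at least one of the letters a, c does not occur in vy at all.

Take i = 0: the string uxz is obtained from s by deleting |vy| ≥ 1 symbols, so |uxz| = 3p − |vy| < 3p.
But the letter (a or c) that does not occur in vy still occurs exactly p times in uxz. Every string of L with exactly p copies of some letter is a^p b^p c^p, of length 3p. Since |uxz| < 3p, uxz ∉ L.

This contradicts the CFL pumping lemma, which requires uv^i xy^i z ∈ L for all i ≥ 0.
Hence L = {a^n b^n c^n : n ≥ 0} is not context-free. ∎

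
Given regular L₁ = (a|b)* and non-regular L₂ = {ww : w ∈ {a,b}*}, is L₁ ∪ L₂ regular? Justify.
Yes — L₁ ∪ L₂ is regular.

{ww} ⊆ (a|b)*, so L₁ ∪ L₂ = (a|b)*, which is regular.

Note that the bare facts "L₁ regular, L₂ non-regular" do not settle the question by themselves: the closure of regular languages under ∪, ∩, complement and difference applies only when BOTH operands are regular. With a non-regular operand the result can come out regular or non-regular depending on the specific languages, so one has to work out L₁ ∪ L₂ for this particular pair, as above.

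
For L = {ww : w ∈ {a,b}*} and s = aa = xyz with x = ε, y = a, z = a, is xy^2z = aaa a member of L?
No

xy²z = ε · aa · a = aaa.
aaa has odd length 3, so it cannot be written as ww and is not in L.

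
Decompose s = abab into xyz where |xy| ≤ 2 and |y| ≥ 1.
x = '', y = 'a', z = 'bab'

For s = abab and p = 2, one valid decomposition is:
- x = '' (length 0)
- y = 'a' (length 1)
- z = 'bab' (length 3)

Verification:
- xyz = '' + 'a' + 'bab' = abab ✓
- |xy| = 1 ≤ 2 ✓
- |y| = 1 > 0 ✓

All pumping lemma constraints are satisfied.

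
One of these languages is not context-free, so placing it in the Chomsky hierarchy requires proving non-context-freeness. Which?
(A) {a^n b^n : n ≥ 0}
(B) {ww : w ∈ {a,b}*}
(B) {ww : w ∈ {a,b}*}

(B) {ww : w ∈ {a,b}*} requires the CFL pumping lemma.

- {a^n b^n : n ≥ 0} is context-free (but not regular)
  • Can be shown non-regular with the regular pumping lemma
  • After pumping, the number of a's and b's become unequal

- {ww : w ∈ {a,b}*} is NOT context-free
  • Requires the CFL pumping lemma to prove
  • Cannot verify equality of two arbitrary substrings

The CFL pumping lemma is "stronger" in that it can prove non-membership
in the larger class of context-free languages.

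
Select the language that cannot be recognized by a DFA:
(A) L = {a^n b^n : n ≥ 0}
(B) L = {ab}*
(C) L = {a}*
(A) {a^n b^n : n ≥ 0}

(A) L = {a^n b^n : n ≥ 0} is NOT regular.

The pumping lemma can be used to prove this:
After pumping, the number of a's and b's become unequal

The other languages are regular because they can be recognized by finite automata.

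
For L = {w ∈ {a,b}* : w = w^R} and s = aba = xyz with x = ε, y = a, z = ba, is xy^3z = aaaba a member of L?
No

xy³z = ε · aaa · ba = aaaba.
aaaba reversed is abaaa ≠ aaaba, so it is not a palindrome and is not in L.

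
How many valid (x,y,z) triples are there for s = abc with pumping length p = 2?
3

For s = 'abc' with pumping length p = 2:

Constraints: |xy| ≤ 2, |y| > 0

Valid decompositions (|xy| ≤ p, |y| ≥ 1):
  • x='', y='a', z='bc'
  • x='a', y='b', z='c'
  • x='', y='ab', z='c'

Total count: 3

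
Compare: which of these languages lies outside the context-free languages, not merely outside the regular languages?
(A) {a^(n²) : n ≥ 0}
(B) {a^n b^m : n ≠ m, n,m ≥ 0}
(A) {a^(n²) : n ≥ 0}

(A) {a^(n²) : n ≥ 0} requires the CFL pumping lemma.

- {a^n b^m : n ≠ m, n,m ≥ 0} is context-free (but not regular)
  • Can be shown non-regular with the regular pumping lemma
  • After pumping a's, we can make n = m

- {a^(n²) : n ≥ 0} is NOT context-free
  • Requires the CFL pumping lemma to prove
  • Gaps between squares grow unboundedly

The CFL pumping lemma is "stronger" in that it can prove non-membership
in the larger class of context-free languages.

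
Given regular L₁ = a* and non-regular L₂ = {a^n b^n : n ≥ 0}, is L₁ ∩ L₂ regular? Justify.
Yes — L₁ ∩ L₂ is regular.

A string of a* contains no b's, and the only string of {a^n b^n} with no b's is ε (n = 0). So L₁ ∩ L₂ = {ε}, a finite language, which is regular.

Note that the bare facts "L₁ regular, L₂ non-regular" do not settle the question by themselves: the closure of regular languages under ∪, ∩, complement and difference applies only when BOTH operands are regular. With a non-regular operand the result can come out regular or non-regular depending on the specific languages, so one has to work out L₁ ∩ L₂ for this particular pair, as above.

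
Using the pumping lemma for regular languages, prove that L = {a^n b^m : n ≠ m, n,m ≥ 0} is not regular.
Assume for contradiction that L is regular, and let p ≥ 1 be the pumping length given by the pumping lemma.
Choose s = a^p b^(p + p!). Then s ∈ L because p ≠ p + p! (as p! ≥ 1), and |s| ≥ p.
By the pumping lemma, s = xyz for some x, y, z with |xy| ≤ p, |y| ≥ 1, and xy^i z ∈ L for every i ≥ 0.
Since |xy| ≤ p and the first p symbols of s are all a's, y = a^k for some k with 1 ≤ k ≤ p.
For every i ≥ 0, xy^i z = a^(p + (i − 1)k) b^(p + p!).

Because 1 ≤ k ≤ p, k divides p!. Let t = p!/k (a positive integer) and take i = t + 1.
Then the number of a's is p + tk = p + p!, which equals the number of b's.
So xy^(t+1) z = a^(p + p!) b^(p + p!) has equally many a's and b's and is NOT in L.

This contradicts the pumping lemma, which requires xy^i z ∈ L for all i ≥ 0.
Hence L = {a^n b^m : n ≠ m, n,m ≥ 0} is not regular. ∎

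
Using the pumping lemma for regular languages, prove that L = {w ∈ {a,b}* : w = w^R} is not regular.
Assume for contradiction that L is regular, and let p ≥ 1 be the pumping length given by the pumping lemma.
Choose s = a^p b a^p. Then s ∈ L (it reads the same in both directions) and |s| = 2p + 1 ≥ p.
By the pumping lemma, s = xyz for some x, y, z with |xy| ≤ p, |y| ≥ 1, and xy^i z ∈ L for every i ≥ 0.
Since |xy| ≤ p and the first p symbols of s are all a's, y = a^k for some k with 1 ≤ k ≤ p.

Take i = 0: xy⁰z = a^(p − k) b a^p.
Its reversal is a^p b a^(p − k). These differ because the block of a's before the unique b has length p − k in one and p in the other, and p − k ≠ p since k ≥ 1. So xy⁰z is not a palindrome, i.e. xy⁰z ∉ L.

This contradicts the pumping lemma, which requires xy^i z ∈ L for all i ≥ 0.
Hence L = {w ∈ {a,b}* : w = w^R} is not regular. ∎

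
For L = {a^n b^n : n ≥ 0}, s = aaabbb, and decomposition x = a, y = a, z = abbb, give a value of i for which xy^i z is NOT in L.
i = 0

xy⁰z = a · ε · abbb = aabbb; aabbb has 2 a's and 3 b's; 2 ≠ 3, so it is not in L.
(Other choices also work, e.g. i = 2, 3; only i = 1 is guaranteed to stay in L since xy¹z = s.)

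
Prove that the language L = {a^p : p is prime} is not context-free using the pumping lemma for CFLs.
Assume for contradiction that L is context-free, and let p ≥ 1 be the pumping length given by the pumping lemma for CFLs.
Choose a prime q with q ≥ p and let s = a^q. Then s ∈ L and |s| = q ≥ p.
By the CFL pumping lemma, s = uvxyz for some u, v, x, y, z with |vxy| ≤ p, |vy| ≥ 1, and uv^i xy^i z ∈ L for every i ≥ 0.
All symbols are a's, so only lengths matter: let k = |vy|, with 1 ≤ k ≤ p. Then |uv^i xy^i z| = q + (i − 1)k.

Take i = q + 1: the length is q + qk = q(k + 1).
Both factors satisfy q ≥ 2 and k + 1 ≥ 2, so q(k + 1) is composite and uv^(q+1) xy^(q+1) z ∉ L.

This contradicts the CFL pumping lemma, which requires uv^i xy^i z ∈ L for all i ≥ 0.
Hence L = {a^p : p is prime} is not context-free. ∎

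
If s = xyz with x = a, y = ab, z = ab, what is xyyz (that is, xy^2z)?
aababab

Given x = 'a', y = 'ab', z = 'ab' and i = 2:

xy^2z = x + y·y·...·y (2 times) + z
       = 'a' + 'ab'^2 + 'ab'
       = 'a' + 'abab' + 'ab'
       = 'aababab'

The pumped string is 'aababab' with length 7.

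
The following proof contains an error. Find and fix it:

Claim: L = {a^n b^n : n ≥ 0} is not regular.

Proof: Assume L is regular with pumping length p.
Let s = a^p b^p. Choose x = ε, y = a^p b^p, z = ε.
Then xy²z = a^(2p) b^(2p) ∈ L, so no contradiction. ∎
Error: The decomposition violates |xy| ≤ p. With y = a^p b^p, |xy| = |y| = 2p > p. (The proof also miscomputes xy²z, which would be a^p b^p a^p b^p rather than a^(2p) b^(2p), and it wrongly treats one harmless decomposition as settling the matter — the prover does not get to choose the decomposition.)

Correction: The pumping lemma requires |xy| ≤ p, and the argument must handle every decomposition satisfying |xy| ≤ p, |y| ≥ 1. Since s starts with p a's, any such y consists only of a's, say y = a^k with k ≥ 1. Then xy²z = a^(p+k) b^p has unequal numbers of a's and b's, so xy²z ∉ L — the required contradiction.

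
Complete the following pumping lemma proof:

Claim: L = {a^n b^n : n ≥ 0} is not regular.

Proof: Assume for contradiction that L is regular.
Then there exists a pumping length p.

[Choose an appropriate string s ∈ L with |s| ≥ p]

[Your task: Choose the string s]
s = a^p b^p

This string is in L (has equal a's and b's) and has length 2p ≥ p.
Any decomposition xyz with |xy| ≤ p means y consists only of a's,
so pumping will unbalance the counts.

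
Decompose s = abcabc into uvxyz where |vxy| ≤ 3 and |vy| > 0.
u='ab', v='c', x='a', y='b', z='c'

For s = abcabc with pumping length p = 3:

One valid decomposition:
- u = 'ab'
- v = 'c'
- x = 'a'
- y = 'b'
- z = 'c'

Verification:
- uvxyz = 'ab' + 'c' + 'a' + 'b' + 'c' = abcabc ✓
- |vxy| = |'cab'| = 3 ≤ 3 ✓
- |vy| = |'cb'| = 2 > 0 ✓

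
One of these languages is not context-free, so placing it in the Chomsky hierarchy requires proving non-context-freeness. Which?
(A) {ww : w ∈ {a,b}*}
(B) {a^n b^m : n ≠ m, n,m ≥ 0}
(A) {ww : w ∈ {a,b}*}

(A) {ww : w ∈ {a,b}*} requires the CFL pumping lemma.

- {a^n b^m : n ≠ m, n,m ≥ 0} is context-free (but not regular)
  • Can be shown non-regular with the regular pumping lemma
  • After pumping a's, we can make n = m

- {ww : w ∈ {a,b}*} is NOT context-free
  • Requires the CFL pumping lemma to prove
  • Cannot verify equality of two arbitrary substrings

The CFL pumping lemma is "stronger" in that it can prove non-membership
in the larger class of context-free languages.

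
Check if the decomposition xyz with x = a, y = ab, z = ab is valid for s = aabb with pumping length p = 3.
Violated: xyz = s

The decomposition x = a, y = ab, z = ab for s = aabb with p = 3
violates the constraint: xyz = s

xyz = 'a' + 'ab' + 'ab' = 'aabab' ≠ 'aabb' = s. The decomposition doesn't reconstruct s.

Pumping lemma constraints:
1. xyz = s (decomposition is valid)
2. |xy| ≤ p
3. |y| > 0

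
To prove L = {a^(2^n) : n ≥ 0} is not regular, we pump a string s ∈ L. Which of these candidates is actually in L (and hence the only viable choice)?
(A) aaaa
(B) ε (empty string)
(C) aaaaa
(A) aaaa

The pumping lemma is applied to a string s that lies in L, so first check membership of each option:
- (A) aaaa has length 4 = 2^2, so it is in L ✓
- (B) ε has length 0, which is not a power of 2, so it is not in L ✗
- (C) aaaaa has length 5, strictly between 2^2 = 4 and 2^3 = 8, so it is not in L ✗

Only (A) aaaa is in L, so it is the only candidate that could play the role of s.
(In a complete proof one picks s in terms of the pumping length p so that |s| ≥ p is guaranteed; a fixed string like aaaa illustrates the shape of such an s.)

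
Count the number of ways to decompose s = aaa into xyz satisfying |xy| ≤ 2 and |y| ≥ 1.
3

For s = 'aaa' with pumping length p = 2:

Constraints: |xy| ≤ 2, |y| > 0

Valid decompositions (|xy| ≤ p, |y| ≥ 1):
  • x='', y='a', z='aa'
  • x='a', y='a', z='a'
  • x='', y='aa', z='a'

Total count: 3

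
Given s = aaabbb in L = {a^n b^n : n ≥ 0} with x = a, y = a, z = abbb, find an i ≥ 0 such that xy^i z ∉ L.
i = 0

xy⁰z = a · ε · abbb = aabbb; aabbb has 2 a's and 3 b's; 2 ≠ 3, so it is not in L.
(Other choices also work, e.g. i = 2, 3; only i = 1 is guaranteed to stay in L since xy¹z = s.)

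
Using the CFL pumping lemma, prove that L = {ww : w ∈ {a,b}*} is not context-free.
Assume for contradiction that L is context-free, and let p ≥ 1 be the pumping length given by the pumping lemma for CFLs.
Choose s = a^p b^p a^p b^p. Then s ∈ L (take w = a^p b^p) and |s| = 4p ≥ p.
By the CFL pumping lemma, s = uvxyz for some u, v, x, y, z with |vxy| ≤ p, |vy| ≥ 1, and uv^i xy^i z ∈ L for every i ≥ 0.

Write s as four blocks A₁ B₁ A₂ B₂ with A₁ = A₂ = a^p and B₁ = B₂ = b^p. Since |vxy| ≤ p, the window vxy lies inside at most two adjacent blocks. Take i = 0 and let t = uxz, so |t| = 4p − |vy| with 1 ≤ |vy| ≤ p. If |t| is odd, t ∉ L immediately, so assume |vy| is even (hence |vy| ≥ 2) and |t|/2 = 2p − |vy|/2, which satisfies p ≤ |t|/2 ≤ 2p − 1.

Case 1 (vxy inside A₁B₁): t = a^(p−j) b^(p−l) a^p b^p with j + l = |vy|. The second half of t has length < 2p, so it is a suffix of the trailing a^p b^p and ends in b; the first half is a^(p−j) b^(p−l) a^((j+l)/2), which ends in a because (j+l)/2 ≥ 1. The halves differ, so t ∉ L.

Case 2 (vxy inside B₁A₂, straddling the middle): t = a^p b^(p−j) a^(p−l) b^p with j + l = |vy|. If t = ww, then w is a prefix of t of length ≥ p, so w begins with a^p; and w is a suffix of t of length ≥ p, so w ends with b^p. That forces |w| ≥ 2p, contradicting |w| = |t|/2 ≤ 2p − 1. So t ∉ L.

Case 3 (vxy inside A₂B₂): t = a^p b^p a^(p−j) b^(p−l) with j + l = |vy|. The first half of t is a prefix of a^p b^p, so it begins with a; the second half is b^((j+l)/2) a^(p−j) b^(p−l), which begins with b. The halves differ, so t ∉ L.

In every case uv⁰xy⁰z = uxz ∉ L.

This contradicts the CFL pumping lemma, which requires uv^i xy^i z ∈ L for all i ≥ 0.
Hence L = {ww : w ∈ {a,b}*} is not context-free. ∎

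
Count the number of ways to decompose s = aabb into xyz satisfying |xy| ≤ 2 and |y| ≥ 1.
3

For s = 'aabb' with pumping length p = 2:

Constraints: |xy| ≤ 2, |y| > 0

Valid decompositions (|xy| ≤ p, |y| ≥ 1):
  • x='', y='a', z='abb'
  • x='a', y='a', z='bb'
  • x='', y='aa', z='bb'

Total count: 3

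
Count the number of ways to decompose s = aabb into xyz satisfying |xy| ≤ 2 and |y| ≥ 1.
3

For s = 'aabb' with pumping length p = 2:

Constraints: |xy| ≤ 2, |y| > 0

Valid decompositions (|xy| ≤ p, |y| ≥ 1):
  • x='', y='a', z='abb'
  • x='a', y='a', z='bb'
  • x='', y='aa', z='bb'

Total count: 3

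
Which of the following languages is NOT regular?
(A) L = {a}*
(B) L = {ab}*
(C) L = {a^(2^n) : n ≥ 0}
(C) {a^(2^n) : n ≥ 0}

(C) L = {a^(2^n) : n ≥ 0} is NOT regular.

The pumping lemma can be used to prove this:
After pumping, length is no longer a power of 2

The other languages are regular because they can be recognized by finite automata.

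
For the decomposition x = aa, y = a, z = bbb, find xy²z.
aaaabbb

Given x = 'aa', y = 'a', z = 'bbb' and i = 2:

xy^2z = x + y·y·...·y (2 times) + z
       = 'aa' + 'a'^2 + 'bbb'
       = 'aa' + 'aa' + 'bbb'
       = 'aaaabbb'

The pumped string is 'aaaabbb' with length 7.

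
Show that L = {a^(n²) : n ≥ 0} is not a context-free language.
Assume for contradiction that L is context-free, and let p ≥ 1 be the pumping length given by the pumping lemma for CFLs.
Choose s = a^(p²). Then s ∈ L and |s| = p² ≥ p.
By the CFL pumping lemma, s = uvxyz for some u, v, x, y, z with |vxy| ≤ p, |vy| ≥ 1, and uv^i xy^i z ∈ L for every i ≥ 0.
All symbols are a's, so only lengths matter: let k = |vy|, with 1 ≤ k ≤ |vxy| ≤ p.

Take i = 2: |uv²xy²z| = p² + k, and p² < p² + k ≤ p² + p < (p + 1)².
So the length lies strictly between consecutive squares and is not a perfect square; uv²xy²z ∉ L.

This contradicts the CFL pumping lemma, which requires uv^i xy^i z ∈ L for all i ≥ 0.
Hence L = {a^(n²) : n ≥ 0} is not context-free. ∎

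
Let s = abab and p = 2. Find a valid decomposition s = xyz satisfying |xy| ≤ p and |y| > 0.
x = '', y = 'ab', z = 'ab'

For s = abab and p = 2, one valid decomposition is:
- x = '' (length 0)
- y = 'ab' (length 2)
- z = 'ab' (length 2)

Verification:
- xyz = '' + 'ab' + 'ab' = abab ✓
- |xy| = 2 ≤ 2 ✓
- |y| = 2 > 0 ✓

All pumping lemma constraints are satisfied.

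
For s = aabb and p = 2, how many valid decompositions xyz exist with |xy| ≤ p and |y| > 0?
3

For s = 'aabb' with pumping length p = 2:

Constraints: |xy| ≤ 2, |y| > 0

Valid decompositions (|xy| ≤ p, |y| ≥ 1):
  • x='', y='a', z='abb'
  • x='a', y='a', z='bb'
  • x='', y='aa', z='bb'

Total count: 3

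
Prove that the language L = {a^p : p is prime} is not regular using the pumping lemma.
Assume for contradiction that L is regular, and let p ≥ 1 be the pumping length given by the pumping lemma.
Choose a prime q with q ≥ p (one exists because there are infinitely many primes) and let s = a^q. Then s ∈ L and |s| = q ≥ p.
By the pumping lemma, s = xyz for some x, y, z with |xy| ≤ p, |y| ≥ 1, and xy^i z ∈ L for every i ≥ 0.
Here y = a^k for some k with 1 ≤ k ≤ p, and xy^i z = a^(q + (i − 1)k) for every i ≥ 0.

Take i = q + 1: |xy^(q+1) z| = q + qk = q(k + 1).
Both factors satisfy q ≥ 2 and k + 1 ≥ 2, so q(k + 1) is composite, and xy^(q+1) z ∉ L.

This contradicts the pumping lemma, which requires xy^i z ∈ L for all i ≥ 0.
Hence L = {a^p : p is prime} is not regular. ∎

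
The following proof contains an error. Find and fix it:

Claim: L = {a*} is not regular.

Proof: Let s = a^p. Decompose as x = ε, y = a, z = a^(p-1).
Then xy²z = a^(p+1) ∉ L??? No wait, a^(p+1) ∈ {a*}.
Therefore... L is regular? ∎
Error: The proof attempts to show a*  is not regular, but a* IS regular!

Correction: a* is a regular language (recognized by a simple DFA with one accepting state and self-loop on 'a'). The pumping lemma can only prove non-regularity, not regularity. For regular languages, pumping always works.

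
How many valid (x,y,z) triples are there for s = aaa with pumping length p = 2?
3

For s = 'aaa' with pumping length p = 2:

Constraints: |xy| ≤ 2, |y| > 0

Valid decompositions (|xy| ≤ p, |y| ≥ 1):
  • x='', y='a', z='aa'
  • x='a', y='a', z='a'
  • x='', y='aa', z='a'

Total count: 3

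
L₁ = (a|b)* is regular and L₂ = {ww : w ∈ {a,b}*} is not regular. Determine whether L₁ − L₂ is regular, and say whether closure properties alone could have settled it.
No — L₁ − L₂ is not regular.

L₁ − L₂ is the complement of {ww} within {a,b}*. If it were regular, its complement {ww} would be regular as well (regular languages are closed under complement) — contradiction. So L₁ − L₂ is not regular.

Note that the bare facts "L₁ regular, L₂ non-regular" do not settle the question by themselves: the closure of regular languages under ∪, ∩, complement and difference applies only when BOTH operands are regular. With a non-regular operand the result can come out regular or non-regular depending on the specific languages, so one has to work out L₁ − L₂ for this particular pair, as above.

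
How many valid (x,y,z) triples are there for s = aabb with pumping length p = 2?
3

For s = 'aabb' with pumping length p = 2:

Constraints: |xy| ≤ 2, |y| > 0

Valid decompositions (|xy| ≤ p, |y| ≥ 1):
  • x='', y='a', z='abb'
  • x='a', y='a', z='bb'
  • x='', y='aa', z='bb'

Total count: 3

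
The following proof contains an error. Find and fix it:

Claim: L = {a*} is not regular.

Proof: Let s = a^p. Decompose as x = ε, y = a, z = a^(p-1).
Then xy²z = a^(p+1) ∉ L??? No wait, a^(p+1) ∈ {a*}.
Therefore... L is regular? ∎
Error: The proof attempts to show a*  is not regular, but a* IS regular!

Correction: a* is a regular language (recognized by a simple DFA with one accepting state and self-loop on 'a'). The pumping lemma can only prove non-regularity, not regularity. For regular languages, pumping always works.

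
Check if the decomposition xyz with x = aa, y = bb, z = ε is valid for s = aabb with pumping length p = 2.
Violated: |xy| ≤ p

The decomposition x = aa, y = bb, z = ε for s = aabb with p = 2
violates the constraint: |xy| ≤ p

|xy| = |aabb| = 4 > 2 = p. The decomposition puts too many characters in xy.

Pumping lemma constraints:
1. xyz = s (decomposition is valid)
2. |xy| ≤ p
3. |y| > 0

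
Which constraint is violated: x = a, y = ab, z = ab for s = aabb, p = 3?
Violated: xyz = s

The decomposition x = a, y = ab, z = ab for s = aabb with p = 3
violates the constraint: xyz = s

xyz = 'a' + 'ab' + 'ab' = 'aabab' ≠ 'aabb' = s. The decomposition doesn't reconstruct s.

Pumping lemma constraints:
1. xyz = s (decomposition is valid)
2. |xy| ≤ p
3. |y| > 0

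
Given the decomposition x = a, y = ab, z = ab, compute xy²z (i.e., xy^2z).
aababab

Given x = 'a', y = 'ab', z = 'ab' and i = 2:

xy^2z = x + y·y·...·y (2 times) + z
       = 'a' + 'ab'^2 + 'ab'
       = 'a' + 'abab' + 'ab'
       = 'aababab'

The pumped string is 'aababab' with length 7.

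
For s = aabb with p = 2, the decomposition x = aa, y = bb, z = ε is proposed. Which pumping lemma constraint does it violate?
Violated: |xy| ≤ p

The decomposition x = aa, y = bb, z = ε for s = aabb with p = 2
violates the constraint: |xy| ≤ p

|xy| = |aabb| = 4 > 2 = p. The decomposition puts too many characters in xy.

Pumping lemma constraints:
1. xyz = s (decomposition is valid)
2. |xy| ≤ p
3. |y| > 0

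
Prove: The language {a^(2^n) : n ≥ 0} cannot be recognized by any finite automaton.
Assume for contradiction that L is regular, and let p ≥ 1 be the pumping length given by the pumping lemma.
Choose s = a^(2^p). Then s ∈ L and |s| = 2^p ≥ p.
By the pumping lemma, s = xyz for some x, y, z with |xy| ≤ p, |y| ≥ 1, and xy^i z ∈ L for every i ≥ 0.
Here y = a^k for some k with 1 ≤ k ≤ |xy| ≤ p, and p < 2^p.

Take i = 2: |xy²z| = 2^p + k.
Now 2^p < 2^p + k ≤ 2^p + p < 2^p + 2^p = 2^(p+1).
So |xy²z| lies strictly between the consecutive powers of two 2^p and 2^(p+1), hence is not a power of 2, and xy²z ∉ L.

This contradicts the pumping lemma, which requires xy^i z ∈ L for all i ≥ 0.
Hence L = {a^(2^n) : n ≥ 0} is not regular. ∎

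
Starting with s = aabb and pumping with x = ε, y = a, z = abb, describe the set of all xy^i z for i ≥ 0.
{xy^i z : i ≥ 0} = {a^(i+1) b^2 : i ≥ 0} = {abb, aabb, aaabb, ...}

With x = ε, y = a, z = abb: Starting with aabb and pumping the first 'a' (z = abb keeps the second 'a'), we get strings with i+1 a's followed by 2 b's for i = 0, 1, 2, ...; note bb is not produced because z always contributes one a.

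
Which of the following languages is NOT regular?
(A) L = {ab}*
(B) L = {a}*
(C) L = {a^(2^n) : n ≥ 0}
(C) {a^(2^n) : n ≥ 0}

(C) L = {a^(2^n) : n ≥ 0} is NOT regular.

The pumping lemma can be used to prove this:
After pumping, length is no longer a power of 2

The other languages are regular because they can be recognized by finite automata.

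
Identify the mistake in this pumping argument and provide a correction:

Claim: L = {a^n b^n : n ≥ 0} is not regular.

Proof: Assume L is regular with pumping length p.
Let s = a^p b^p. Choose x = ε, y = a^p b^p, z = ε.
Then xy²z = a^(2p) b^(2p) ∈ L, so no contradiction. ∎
Error: The decomposition violates |xy| ≤ p. With y = a^p b^p, |xy| = |y| = 2p > p. (The proof also miscomputes xy²z, which would be a^p b^p a^p b^p rather than a^(2p) b^(2p), and it wrongly treats one harmless decomposition as settling the matter — the prover does not get to choose the decomposition.)

Correction: The pumping lemma requires |xy| ≤ p, and the argument must handle every decomposition satisfying |xy| ≤ p, |y| ≥ 1. Since s starts with p a's, any such y consists only of a's, say y = a^k with k ≥ 1. Then xy²z = a^(p+k) b^p has unequal numbers of a's and b's, so xy²z ∉ L — the required contradiction.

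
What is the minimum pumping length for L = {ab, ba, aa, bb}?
p = 3

For a finite language L, the pumping lemma holds vacuously if p > max|s| for s ∈ L.

The longest string in L = {ab, ba, aa, bb} has length 2.
If p = 3, then no string s ∈ L has |s| ≥ p, so the condition is vacuously true.

The minimum pumping length is p = 3.

Why no smaller p works: for any p ≤ 2, the longest string s ∈ L has |s| = 2 ≥ p, so it would
have to be pumpable; but pumping up (i = 2, 3, ...) produces ever longer strings, which cannot all lie in the
finite language L. So the pumping property fails for every p ≤ 2.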